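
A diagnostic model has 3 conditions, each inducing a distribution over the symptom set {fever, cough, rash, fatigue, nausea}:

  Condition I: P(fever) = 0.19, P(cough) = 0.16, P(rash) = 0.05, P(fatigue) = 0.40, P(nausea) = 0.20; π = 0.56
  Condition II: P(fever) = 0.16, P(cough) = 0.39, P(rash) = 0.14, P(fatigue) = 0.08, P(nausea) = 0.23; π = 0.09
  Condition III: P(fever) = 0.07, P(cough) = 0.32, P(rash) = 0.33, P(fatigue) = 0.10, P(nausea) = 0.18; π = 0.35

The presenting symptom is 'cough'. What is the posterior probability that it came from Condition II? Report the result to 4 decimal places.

0.1483

The responsibility of component k is π_k f_k(x) divided by Σ_j π_j f_j(x).
Component likelihoods at x = 'cough':
  L_I = P(cough | comp) = 0.16
  L_II = P(cough | comp) = 0.39
  L_III = P(cough | comp) = 0.32
Multiply by the mixture weights:
  π_I·L_I = 0.56 × 0.16 = 0.0896
  π_II·L_II = 0.09 × 0.39 = 0.0351
  π_III·L_III = 0.35 × 0.32 = 0.112
Normaliser: 0.0896 + 0.0351 + 0.112 = 0.2367
So the posterior for Condition II is 0.0351 / 0.2367 ≈ 0.1483.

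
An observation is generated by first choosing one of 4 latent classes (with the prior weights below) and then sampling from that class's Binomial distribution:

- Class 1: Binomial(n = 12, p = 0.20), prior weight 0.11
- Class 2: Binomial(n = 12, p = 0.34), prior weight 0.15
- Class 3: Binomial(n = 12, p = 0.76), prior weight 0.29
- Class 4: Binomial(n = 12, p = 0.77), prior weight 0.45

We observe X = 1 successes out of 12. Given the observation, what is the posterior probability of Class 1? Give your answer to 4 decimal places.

0.7816

P(component k | x) = π_k·f_k(x) / marginal(x), where marginal(x) = Σ_j π_j·f_j(x).
Component likelihoods at x = 1 successes out of 12:
  p_1 = 0.206158
  p_2 = 0.0422322
  p_3 = 1.38777e-06
  p_4 = 8.80396e-07
Multiply by the mixture weights:
  π_1·p_1 = 0.11 × 0.206158 = 0.0226774
  π_2·p_2 = 0.15 × 0.0422322 = 0.00633483
  π_3·p_3 = 0.29 × 1.38777e-06 = 4.02454e-07
  π_4·p_4 = 0.45 × 8.80396e-07 = 3.96178e-07
Sum: 0.0226774 + 0.00633483 + 4.02454e-07 + 3.96178e-07 = 0.0290131
P(Class 1 | data) ≈ 0.7816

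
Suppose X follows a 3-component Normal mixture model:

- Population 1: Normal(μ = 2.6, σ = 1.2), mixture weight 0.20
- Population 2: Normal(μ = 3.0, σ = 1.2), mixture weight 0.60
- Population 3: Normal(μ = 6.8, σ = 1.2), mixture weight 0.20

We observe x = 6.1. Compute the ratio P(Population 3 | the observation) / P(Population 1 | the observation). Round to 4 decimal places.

59.3430

Posterior odds = (P(Z=i) f_i(x)) / (P(Z=j) f_j(x)); the normalising sum cancels.
Normal densities:
  p_1 = 0.00472573
  p_2 = 0.0118188
  p_3 = 0.280439
Odds = (0.20/0.20) × (0.280439/0.00472573) = 1 × 59.343 ≈ 59.3430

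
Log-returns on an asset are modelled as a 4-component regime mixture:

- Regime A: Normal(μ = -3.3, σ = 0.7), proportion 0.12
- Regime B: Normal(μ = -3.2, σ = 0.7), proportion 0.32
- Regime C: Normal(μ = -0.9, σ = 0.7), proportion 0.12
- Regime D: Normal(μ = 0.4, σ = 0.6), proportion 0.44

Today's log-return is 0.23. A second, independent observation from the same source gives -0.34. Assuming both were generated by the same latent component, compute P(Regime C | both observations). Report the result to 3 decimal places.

Apply Bayes' rule: the posterior for each component is proportional to its prior times its likelihood at x.
Since both observations come from the same component, the likelihood for component k is f_k(x₁)·f_k(x₂).
  p_A = [1.71265e-06] × [7.46521e-05] = 1.27853e-10
  p_B = [3.48423e-06] × [0.000135195] = 4.7105e-10
  p_C = [0.154862] × [0.413845] = 0.0640888
  p_D = [0.638744] × [0.31078] = 0.198509
Weight by the priors:
  π_A·p_A = 0.12 × 1.27853e-10 = 1.53424e-11
  π_B·p_B = 0.32 × 4.7105e-10 = 1.50736e-10
  π_C·p_C = 0.12 × 0.0640888 = 0.00769065
  π_D·p_D = 0.44 × 0.198509 = 0.087344
Evidence: 1.53424e-11 + 1.50736e-10 + 0.00769065 + 0.087344 = 0.0950347
P(Regime C | x) = 0.00769065 / 0.0950347 ≈ 0.081

0.081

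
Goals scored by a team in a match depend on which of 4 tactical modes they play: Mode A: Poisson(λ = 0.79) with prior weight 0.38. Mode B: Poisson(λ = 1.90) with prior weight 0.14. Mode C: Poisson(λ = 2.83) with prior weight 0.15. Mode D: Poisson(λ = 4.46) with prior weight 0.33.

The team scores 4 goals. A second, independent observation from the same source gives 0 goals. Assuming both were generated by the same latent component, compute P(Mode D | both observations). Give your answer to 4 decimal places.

0.1428

The responsibility of component k is π_k f_k(x) divided by Σ_j π_j f_j(x).
Since both observations come from the same component, the likelihood for component k is f_k(x₁)·f_k(x₂).
  f_A = [0.00736554] × [0.453845] = 0.00334281
  f_B = [0.0812164] × [0.149569] = 0.0121474
  f_C = [0.157718] × [0.0590129] = 0.00930739
  f_D = [0.190623] × [0.0115624] = 0.00220405
Weight by the priors:
  π_A·f_A = 0.38 × 0.00334281 = 0.00127027
  π_B·f_B = 0.14 × 0.0121474 = 0.00170064
  π_C·f_C = 0.15 × 0.00930739 = 0.00139611
  π_D·f_D = 0.33 × 0.00220405 = 0.000727336
Normaliser: 0.00127027 + 0.00170064 + 0.00139611 + 0.000727336 = 0.00509435
So the posterior for Mode D is 0.000727336 / 0.00509435 ≈ 0.1428.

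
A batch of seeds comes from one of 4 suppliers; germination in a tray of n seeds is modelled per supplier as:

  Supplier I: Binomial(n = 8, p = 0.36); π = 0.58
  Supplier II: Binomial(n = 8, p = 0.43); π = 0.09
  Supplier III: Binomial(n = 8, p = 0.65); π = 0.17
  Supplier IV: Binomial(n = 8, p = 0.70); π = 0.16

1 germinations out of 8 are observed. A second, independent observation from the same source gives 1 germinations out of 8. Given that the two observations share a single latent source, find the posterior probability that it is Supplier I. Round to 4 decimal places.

The responsibility of component k is w_k f_k(x) divided by Σ_j w_j f_j(x).
Since both observations come from the same component, the likelihood for component k is f_k(x₁)·f_k(x₂).
  p_I = [0.126664] × [0.126664] = 0.0160437
  p_II = [0.0672485] × [0.0672485] = 0.00452236
  p_III = [0.00334564] × [0.00334564] = 1.11933e-05
  p_IV = [0.00122472] × [0.00122472] = 1.49994e-06
Unnormalised posteriors:
  w_I·p_I = 0.58 × 0.0160437 = 0.00930535
  w_II·p_II = 0.09 × 0.00452236 = 0.000407012
  w_III·p_III = 0.17 × 1.11933e-05 = 1.90287e-06
  w_IV·p_IV = 0.16 × 1.49994e-06 = 2.3999e-07
Sum: 0.00930535 + 0.000407012 + 1.90287e-06 + 2.3999e-07 = 0.0097145
P(Supplier I | x₁, x₂) = 0.00930535 / 0.0097145 ≈ 0.9579

0.9579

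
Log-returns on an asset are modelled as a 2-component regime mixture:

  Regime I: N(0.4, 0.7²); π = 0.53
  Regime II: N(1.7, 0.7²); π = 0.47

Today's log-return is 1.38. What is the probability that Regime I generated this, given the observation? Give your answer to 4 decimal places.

0.3197

P(component k | x) = π_k·f_k(x) / marginal(x), where marginal(x) = Σ_j π_j·f_j(x).
Evaluate each component's likelihood at the observed value:
  L_I = 0.213896
  L_II = 0.513373
Prior × likelihood for each component:
  π_I·L_I = 0.53 × 0.213896 = 0.113365
  π_II·L_II = 0.47 × 0.513373 = 0.241285
Denominator: 0.113365 + 0.241285 = 0.35465
P(Regime I | data) ≈ 0.3197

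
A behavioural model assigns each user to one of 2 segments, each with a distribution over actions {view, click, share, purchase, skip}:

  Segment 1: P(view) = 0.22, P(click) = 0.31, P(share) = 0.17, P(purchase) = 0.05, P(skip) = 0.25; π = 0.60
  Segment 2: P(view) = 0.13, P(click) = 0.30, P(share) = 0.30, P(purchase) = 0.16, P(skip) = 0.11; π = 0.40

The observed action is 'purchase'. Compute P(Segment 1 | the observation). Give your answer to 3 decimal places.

By Bayes' theorem, P(k | x) = π_k f_k(x) / Σ_j π_j f_j(x).
Categorical probabilities:
  p_1 = 0.05
  p_2 = 0.16
Multiply by the mixture weights:
  π_1·p_1 = 0.60 × 0.05 = 0.03
  π_2·p_2 = 0.40 × 0.16 = 0.064
Evidence: 0.03 + 0.064 = 0.094
P(Segment 1 | data) = 0.03 / 0.094 ≈ 0.319

0.319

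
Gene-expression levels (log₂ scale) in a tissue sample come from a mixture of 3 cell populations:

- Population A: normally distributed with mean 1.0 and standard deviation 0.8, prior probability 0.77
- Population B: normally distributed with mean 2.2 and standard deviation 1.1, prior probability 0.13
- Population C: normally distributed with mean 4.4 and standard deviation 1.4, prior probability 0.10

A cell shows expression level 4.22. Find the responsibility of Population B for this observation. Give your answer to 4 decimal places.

P(component k | x) = π_k·f_k(x) / marginal(x), where marginal(x) = Σ_j π_j·f_j(x).
Evaluate each component's likelihood at the observed value:
  f_A = 0.000151321
  f_B = 0.067181
  f_C = 0.282613
Multiply by the mixture weights:
  π_A·f_A = 0.77 × 0.000151321 = 0.000116517
  π_B·f_B = 0.13 × 0.067181 = 0.00873353
  π_C·f_C = 0.10 × 0.282613 = 0.0282613
Normaliser: 0.000116517 + 0.00873353 + 0.0282613 = 0.0371114
So the posterior for Population B is 0.00873353 / 0.0371114 ≈ 0.2353.

0.2353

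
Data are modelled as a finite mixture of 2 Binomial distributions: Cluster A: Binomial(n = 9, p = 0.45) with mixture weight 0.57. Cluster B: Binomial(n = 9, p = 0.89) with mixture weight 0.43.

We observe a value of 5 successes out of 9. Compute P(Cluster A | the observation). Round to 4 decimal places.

0.9648

By Bayes' theorem, P(k | x) = w_k f_k(x) / Σ_j w_j f_j(x).
Evaluate each component's likelihood at the observed value:
  f_A = C(9,5)·0.45^5·0.55^4 = 126·0.0184528·0.0915063 = 0.212757
  f_B = C(9,5)·0.89^5·0.11^4 = 126·0.558406·0.00014641 = 0.0103013
Unnormalised posteriors:
  w_A·f_A = 0.57 × 0.212757 = 0.121271
  w_B·f_B = 0.43 × 0.0103013 = 0.00442955
Evidence: 0.121271 + 0.00442955 = 0.125701
Responsibility of Cluster A: 0.121271 / 0.125701 ≈ 0.9648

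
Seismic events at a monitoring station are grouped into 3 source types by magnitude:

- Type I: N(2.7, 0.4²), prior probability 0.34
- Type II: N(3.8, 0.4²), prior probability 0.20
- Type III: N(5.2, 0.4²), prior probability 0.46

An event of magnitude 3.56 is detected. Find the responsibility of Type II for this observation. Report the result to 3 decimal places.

P(component k | x) = P(Z=k)·f_k(x) / marginal(x), where marginal(x) = Σ_j P(Z=j)·f_j(x).
Normal densities:
  L_I = 0.0988751
  L_II = 0.833062
  L_III = 0.000223154
Prior × likelihood for each component:
  P(Z=I)·L_I = 0.34 × 0.0988751 = 0.0336175
  P(Z=II)·L_II = 0.20 × 0.833062 = 0.166612
  P(Z=III)·L_III = 0.46 × 0.000223154 = 0.000102651
Marginal: 0.0336175 + 0.166612 + 0.000102651 = 0.200332
P(Type II | 3.56) = 0.166612 / 0.200332 ≈ 0.832

0.832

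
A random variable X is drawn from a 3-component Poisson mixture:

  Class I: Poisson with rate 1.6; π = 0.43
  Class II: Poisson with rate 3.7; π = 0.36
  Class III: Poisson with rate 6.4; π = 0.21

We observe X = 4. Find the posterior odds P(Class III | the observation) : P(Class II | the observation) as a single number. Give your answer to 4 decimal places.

The posterior odds equal the prior odds times the likelihood ratio: (π_i/π_j)·(f_i(x)/f_j(x)).
Poisson probabilities:
  p_I = 0.0551312
  p_II = 0.193066
  p_III = 0.116151
0.0243918 / 0.0695038 ≈ 0.3509

0.3509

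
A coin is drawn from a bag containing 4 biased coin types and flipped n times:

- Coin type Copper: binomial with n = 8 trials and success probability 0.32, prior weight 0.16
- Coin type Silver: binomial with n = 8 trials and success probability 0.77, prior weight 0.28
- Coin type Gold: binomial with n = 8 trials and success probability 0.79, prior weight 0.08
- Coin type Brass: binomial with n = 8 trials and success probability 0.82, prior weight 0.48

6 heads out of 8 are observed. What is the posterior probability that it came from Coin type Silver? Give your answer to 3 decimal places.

0.353

By Bayes' theorem, P(k | x) = π_k f_k(x) / Σ_j π_j f_j(x).
Component likelihoods at x = 6 heads out of 8:
  L_Copper = C(8,6)·0.32^6·0.68^2 = 28·0.00107374·0.4624 = 0.013902
  L_Silver = C(8,6)·0.77^6·0.23^2 = 28·0.208422·0.0529 = 0.308715
  L_Gold = C(8,6)·0.79^6·0.21^2 = 28·0.243087·0.0441 = 0.300164
  L_Brass = C(8,6)·0.82^6·0.18^2 = 28·0.304007·0.0324 = 0.275795
Prior × likelihood for each component:
  π_Copper·L_Copper = 0.16 × 0.013902 = 0.00222431
  π_Silver·L_Silver = 0.28 × 0.308715 = 0.0864403
  π_Gold·L_Gold = 0.08 × 0.300164 = 0.0240132
  π_Brass·L_Brass = 0.48 × 0.275795 = 0.132382
Normaliser: 0.00222431 + 0.0864403 + 0.0240132 + 0.132382 = 0.245059
Responsibility of Coin type Silver: 0.0864403 / 0.245059 ≈ 0.353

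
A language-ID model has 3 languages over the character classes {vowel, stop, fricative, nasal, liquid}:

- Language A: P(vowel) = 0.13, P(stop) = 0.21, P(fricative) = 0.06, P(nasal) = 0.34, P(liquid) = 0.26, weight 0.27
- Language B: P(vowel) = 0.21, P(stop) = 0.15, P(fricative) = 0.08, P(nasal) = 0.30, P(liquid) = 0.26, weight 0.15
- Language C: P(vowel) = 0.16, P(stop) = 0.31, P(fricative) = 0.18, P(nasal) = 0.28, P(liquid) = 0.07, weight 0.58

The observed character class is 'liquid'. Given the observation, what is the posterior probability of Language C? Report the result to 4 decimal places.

0.2710

By Bayes' theorem, P(k | x) = π_k f_k(x) / Σ_j π_j f_j(x).
Evaluate each component's likelihood at the observed value:
  p_A = 0.26
  p_B = 0.26
  p_C = 0.07
Multiply by the mixture weights:
  π_A·p_A = 0.27 × 0.26 = 0.0702
  π_B·p_B = 0.15 × 0.26 = 0.039
  π_C·p_C = 0.58 × 0.07 = 0.0406
Normaliser: 0.0702 + 0.039 + 0.0406 = 0.1498
So the posterior for Language C is 0.0406 / 0.1498 ≈ 0.2710.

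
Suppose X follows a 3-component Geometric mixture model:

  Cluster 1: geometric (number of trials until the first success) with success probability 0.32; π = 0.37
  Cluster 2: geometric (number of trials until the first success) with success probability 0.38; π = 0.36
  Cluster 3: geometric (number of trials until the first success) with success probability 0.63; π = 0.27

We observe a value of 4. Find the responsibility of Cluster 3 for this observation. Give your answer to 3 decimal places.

0.110

Apply Bayes' rule: the posterior for each component is proportional to its prior times its likelihood at x.
Evaluate each component's likelihood at the observed value:
  f_1 = 0.32·(1−0.32)^3 = 0.32·0.314432 = 0.100618
  f_2 = 0.38·(1−0.38)^3 = 0.38·0.238328 = 0.0905646
  f_3 = 0.63·(1−0.63)^3 = 0.63·0.050653 = 0.0319114
Unnormalised posteriors:
  w_1·f_1 = 0.37 × 0.100618 = 0.0372287
  w_2·f_2 = 0.36 × 0.0905646 = 0.0326033
  w_3·f_3 = 0.27 × 0.0319114 = 0.00861608
Denominator: 0.0372287 + 0.0326033 + 0.00861608 = 0.0784481
So the posterior for Cluster 3 is 0.00861608 / 0.0784481 ≈ 0.110.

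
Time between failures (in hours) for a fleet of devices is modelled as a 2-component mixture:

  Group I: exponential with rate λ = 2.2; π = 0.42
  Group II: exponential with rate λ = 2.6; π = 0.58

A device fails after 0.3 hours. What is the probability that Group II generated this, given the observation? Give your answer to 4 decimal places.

0.5914

Apply Bayes' rule: the posterior for each component is proportional to its prior times its likelihood at x.
Exponential densities:
  L_I = 1.13707
  L_II = 1.19186
Multiply by the mixture weights:
  P(Z=I)·L_I = 0.42 × 1.13707 = 0.477571
  P(Z=II)·L_II = 0.58 × 1.19186 = 0.691276
Normaliser: 0.477571 + 0.691276 = 1.16885
P(Group II | x) ≈ 0.5914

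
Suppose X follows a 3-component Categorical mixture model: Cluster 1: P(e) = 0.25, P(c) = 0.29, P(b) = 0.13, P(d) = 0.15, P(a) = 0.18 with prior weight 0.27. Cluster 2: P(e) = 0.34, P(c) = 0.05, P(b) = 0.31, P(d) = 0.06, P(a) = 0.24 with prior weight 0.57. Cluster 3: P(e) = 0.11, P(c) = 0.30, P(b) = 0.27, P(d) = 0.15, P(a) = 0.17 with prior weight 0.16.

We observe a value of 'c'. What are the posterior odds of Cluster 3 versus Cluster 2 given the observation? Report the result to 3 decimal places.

Since P(k|x) ∝ w_k f_k(x), the posterior odds are w_i f_i(x) / (w_j f_j(x)).
Categorical probabilities:
  p_1 = P(c | comp) = 0.29
  p_2 = P(c | comp) = 0.05
  p_3 = P(c | comp) = 0.30
0.048 / 0.0285 ≈ 1.684

1.684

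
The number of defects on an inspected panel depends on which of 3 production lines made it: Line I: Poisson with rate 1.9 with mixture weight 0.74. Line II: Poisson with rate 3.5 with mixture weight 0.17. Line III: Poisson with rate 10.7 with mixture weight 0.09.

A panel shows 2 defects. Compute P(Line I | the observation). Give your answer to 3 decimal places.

Apply Bayes' rule: the posterior for each component is proportional to its prior times its likelihood at x.
Component likelihoods at x = 2 defects:
  L_I = 0.269971
  L_II = 0.184959
  L_III = 0.00129058
Unnormalised posteriors:
  π_I·L_I = 0.74 × 0.269971 = 0.199779
  π_II·L_II = 0.17 × 0.184959 = 0.031443
  π_III·L_III = 0.09 × 0.00129058 = 0.000116153
Denominator: 0.199779 + 0.031443 + 0.000116153 = 0.231338
P(Line I | x) ≈ 0.864

0.864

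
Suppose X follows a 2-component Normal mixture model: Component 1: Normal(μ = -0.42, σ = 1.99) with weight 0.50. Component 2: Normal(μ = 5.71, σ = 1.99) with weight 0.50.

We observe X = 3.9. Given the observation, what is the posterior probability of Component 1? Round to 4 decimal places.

0.1254

The responsibility of component k is w_k f_k(x) divided by Σ_j w_j f_j(x).
Normal densities:
  p_1 = (1/(1.99·√(2π)))·exp(−(3.9−-0.42)²/(2·1.99²)) = 0.200474·exp(-2.35630) = 0.0189988
  p_2 = (1/(1.99·√(2π)))·exp(−(3.9−5.71)²/(2·1.99²)) = 0.200474·exp(-0.41364) = 0.132561
Weight by the priors:
  w_1·p_1 = 0.50 × 0.0189988 = 0.00949942
  w_2·p_2 = 0.50 × 0.132561 = 0.0662805
Marginal: 0.00949942 + 0.0662805 = 0.07578
So the posterior for Component 1 is 0.00949942 / 0.07578 ≈ 0.1254.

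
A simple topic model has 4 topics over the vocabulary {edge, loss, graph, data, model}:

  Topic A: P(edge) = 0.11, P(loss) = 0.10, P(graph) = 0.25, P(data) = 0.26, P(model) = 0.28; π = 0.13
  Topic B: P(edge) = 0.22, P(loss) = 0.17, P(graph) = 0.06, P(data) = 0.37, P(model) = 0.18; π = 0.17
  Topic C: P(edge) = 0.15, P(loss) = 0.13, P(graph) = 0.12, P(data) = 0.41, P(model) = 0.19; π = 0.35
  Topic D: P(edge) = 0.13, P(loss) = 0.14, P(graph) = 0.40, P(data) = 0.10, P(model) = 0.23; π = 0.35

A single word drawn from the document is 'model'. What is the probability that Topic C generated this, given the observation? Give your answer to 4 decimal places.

P(component k | x) = π_k·f_k(x) / marginal(x), where marginal(x) = Σ_j π_j·f_j(x).
Component likelihoods at x = 'model':
  L_A = P(model | comp) = 0.28
  L_B = P(model | comp) = 0.18
  L_C = P(model | comp) = 0.19
  L_D = P(model | comp) = 0.23
Multiply by the mixture weights:
  π_A·L_A = 0.13 × 0.28 = 0.0364
  π_B·L_B = 0.17 × 0.18 = 0.0306
  π_C·L_C = 0.35 × 0.19 = 0.0665
  π_D·L_D = 0.35 × 0.23 = 0.0805
Normaliser: 0.0364 + 0.0306 + 0.0665 + 0.0805 = 0.214
Responsibility of Topic C: 0.0665 / 0.214 ≈ 0.3107

0.3107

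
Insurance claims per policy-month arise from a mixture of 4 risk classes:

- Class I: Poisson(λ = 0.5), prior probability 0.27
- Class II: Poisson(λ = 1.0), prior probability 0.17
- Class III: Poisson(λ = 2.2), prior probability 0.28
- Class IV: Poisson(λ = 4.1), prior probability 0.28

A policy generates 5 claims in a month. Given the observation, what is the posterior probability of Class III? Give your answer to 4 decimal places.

0.2270

Posterior ∝ prior × likelihood, so P(k | x) ∝ π_k f_k(x); normalise over all components.
Evaluate each component's likelihood at the observed value:
  p_I = e^(−0.5)·0.5^5/5! = 0.000157951
  p_II = e^(−1.0)·1.0^5/5! = 0.00306566
  p_III = e^(−2.2)·2.2^5/5! = 0.0475866
  p_IV = e^(−4.1)·4.1^5/5! = 0.160004
Unnormalised posteriors:
  π_I·p_I = 0.27 × 0.000157951 = 4.26467e-05
  π_II·p_II = 0.17 × 0.00306566 = 0.000521163
  π_III·p_III = 0.28 × 0.0475866 = 0.0133242
  π_IV·p_IV = 0.28 × 0.160004 = 0.0448011
Sum: 4.26467e-05 + 0.000521163 + 0.0133242 + 0.0448011 = 0.0586891
P(Class III | x) = 0.0133242 / 0.0586891 ≈ 0.2270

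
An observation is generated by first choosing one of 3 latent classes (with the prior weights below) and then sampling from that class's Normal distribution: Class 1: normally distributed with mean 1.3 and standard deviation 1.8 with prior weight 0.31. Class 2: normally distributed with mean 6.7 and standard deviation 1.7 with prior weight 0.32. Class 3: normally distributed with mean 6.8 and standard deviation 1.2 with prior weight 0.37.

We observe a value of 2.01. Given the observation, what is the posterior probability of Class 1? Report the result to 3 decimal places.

By Bayes' theorem, P(k | x) = π_k f_k(x) / Σ_j π_j f_j(x).
Component likelihoods at x = 2.01:
  L_1 = (1/(1.8·√(2π)))·exp(−(2.01−1.3)²/(2·1.8²)) = 0.221635·exp(-0.07779) = 0.205047
  L_2 = (1/(1.7·√(2π)))·exp(−(2.01−6.7)²/(2·1.7²)) = 0.234672·exp(-3.80555) = 0.00522072
  L_3 = (1/(1.2·√(2π)))·exp(−(2.01−6.8)²/(2·1.2²)) = 0.332452·exp(-7.96670) = 0.000115301
Prior × likelihood for each component:
  π_1·L_1 = 0.31 × 0.205047 = 0.0635644
  π_2·L_2 = 0.32 × 0.00522072 = 0.00167063
  π_3·L_3 = 0.37 × 0.000115301 = 4.26615e-05
Evidence: 0.0635644 + 0.00167063 + 4.26615e-05 = 0.0652777
P(Class 1 | 2.01) = 0.0635644 / 0.0652777 ≈ 0.974

0.974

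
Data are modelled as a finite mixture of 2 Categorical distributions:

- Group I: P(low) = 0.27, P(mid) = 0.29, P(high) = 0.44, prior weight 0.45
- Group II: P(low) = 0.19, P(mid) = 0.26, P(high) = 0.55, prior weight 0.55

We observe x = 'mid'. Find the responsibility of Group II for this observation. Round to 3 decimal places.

0.523

By Bayes' theorem, P(k | x) = π_k f_k(x) / Σ_j π_j f_j(x).
Categorical probabilities:
  f_I = P(mid | comp) = 0.29
  f_II = P(mid | comp) = 0.26
Weight by the priors:
  π_I·f_I = 0.45 × 0.29 = 0.1305
  π_II·f_II = 0.55 × 0.26 = 0.143
Sum: 0.1305 + 0.143 = 0.2735
P(Group II | 'mid') ≈ 0.523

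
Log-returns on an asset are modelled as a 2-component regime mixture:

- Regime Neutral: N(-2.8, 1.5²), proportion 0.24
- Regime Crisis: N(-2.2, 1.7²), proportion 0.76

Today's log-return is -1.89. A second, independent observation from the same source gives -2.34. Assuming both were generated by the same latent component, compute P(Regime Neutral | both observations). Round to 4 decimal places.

By Bayes' theorem, P(k | x) = P(Z=k) f_k(x) / Σ_j P(Z=j) f_j(x).
Since both observations come from the same component, the likelihood for component k is f_k(x₁)·f_k(x₂).
  p_Neutral = [0.221258] × [0.253745] = 0.0561431
  p_Crisis = [0.230802] × [0.233878] = 0.0539795
Weight by the priors:
  P(Z=Neutral)·p_Neutral = 0.24 × 0.0561431 = 0.0134743
  P(Z=Crisis)·p_Crisis = 0.76 × 0.0539795 = 0.0410244
Marginal: 0.0134743 + 0.0410244 = 0.0544988
P(Regime Neutral | x) = 0.0134743 / 0.0544988 ≈ 0.2472

0.2472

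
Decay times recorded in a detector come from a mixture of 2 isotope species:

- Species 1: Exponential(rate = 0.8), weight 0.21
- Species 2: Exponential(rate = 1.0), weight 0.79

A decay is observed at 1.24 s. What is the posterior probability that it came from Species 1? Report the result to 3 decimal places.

P(component k | x) = π_k·f_k(x) / marginal(x), where marginal(x) = Σ_j π_j·f_j(x).
Exponential densities:
  f_1 = 0.296667
  f_2 = 0.289384
Multiply by the mixture weights:
  π_1·f_1 = 0.21 × 0.296667 = 0.0623002
  π_2·f_2 = 0.79 × 0.289384 = 0.228614
Sum: 0.0623002 + 0.228614 = 0.290914
Responsibility of Species 1: 0.0623002 / 0.290914 ≈ 0.214

0.214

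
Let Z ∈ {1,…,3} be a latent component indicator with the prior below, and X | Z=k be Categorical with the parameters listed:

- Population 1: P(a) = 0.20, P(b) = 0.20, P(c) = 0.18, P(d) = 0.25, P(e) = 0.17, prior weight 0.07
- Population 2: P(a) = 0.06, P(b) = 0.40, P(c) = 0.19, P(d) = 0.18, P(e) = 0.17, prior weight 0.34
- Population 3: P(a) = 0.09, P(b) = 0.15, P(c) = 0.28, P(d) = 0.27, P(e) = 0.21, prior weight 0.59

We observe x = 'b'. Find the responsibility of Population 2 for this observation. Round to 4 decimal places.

Apply Bayes' rule: the posterior for each component is proportional to its prior times its likelihood at x.
Component likelihoods at x = 'b':
  L_1 = 0.2
  L_2 = 0.4
  L_3 = 0.15
Unnormalised posteriors:
  π_1·L_1 = 0.07 × 0.2 = 0.014
  π_2·L_2 = 0.34 × 0.4 = 0.136
  π_3·L_3 = 0.59 × 0.15 = 0.0885
Denominator: 0.014 + 0.136 + 0.0885 = 0.2385
P(Population 2 | x) = 0.136 / 0.2385 ≈ 0.5702

0.5702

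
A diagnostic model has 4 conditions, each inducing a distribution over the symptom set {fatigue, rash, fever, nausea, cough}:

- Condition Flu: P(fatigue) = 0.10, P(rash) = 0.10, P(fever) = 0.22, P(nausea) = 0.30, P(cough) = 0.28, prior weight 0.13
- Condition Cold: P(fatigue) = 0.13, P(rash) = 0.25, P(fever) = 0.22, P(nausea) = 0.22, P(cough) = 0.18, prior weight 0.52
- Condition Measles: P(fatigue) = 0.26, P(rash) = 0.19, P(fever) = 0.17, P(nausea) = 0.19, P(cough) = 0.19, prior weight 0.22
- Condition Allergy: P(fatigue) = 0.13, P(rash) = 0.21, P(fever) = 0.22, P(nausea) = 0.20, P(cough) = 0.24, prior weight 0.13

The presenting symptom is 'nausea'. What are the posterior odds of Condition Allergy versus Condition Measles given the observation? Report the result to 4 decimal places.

0.6220

The posterior odds equal the prior odds times the likelihood ratio: (P(Z=i)/P(Z=j))·(f_i(x)/f_j(x)).
Categorical probabilities:
  L_Flu = 0.3
  L_Cold = 0.22
  L_Measles = 0.19
  L_Allergy = 0.2
0.026 / 0.0418 ≈ 0.6220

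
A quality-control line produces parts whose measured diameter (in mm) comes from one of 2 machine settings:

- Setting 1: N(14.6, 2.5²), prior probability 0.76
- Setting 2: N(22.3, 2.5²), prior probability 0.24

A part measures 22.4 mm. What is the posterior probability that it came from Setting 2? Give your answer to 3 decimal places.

0.976

Apply Bayes' rule: the posterior for each component is proportional to its prior times its likelihood at x.
Normal densities:
  p_1 = 0.00122793
  p_2 = 0.159449
Prior × likelihood for each component:
  w_1·p_1 = 0.76 × 0.00122793 = 0.000933223
  w_2·p_2 = 0.24 × 0.159449 = 0.0382678
Evidence: 0.000933223 + 0.0382678 = 0.0392011
P(Setting 2 | data) = 0.0382678 / 0.0392011 ≈ 0.976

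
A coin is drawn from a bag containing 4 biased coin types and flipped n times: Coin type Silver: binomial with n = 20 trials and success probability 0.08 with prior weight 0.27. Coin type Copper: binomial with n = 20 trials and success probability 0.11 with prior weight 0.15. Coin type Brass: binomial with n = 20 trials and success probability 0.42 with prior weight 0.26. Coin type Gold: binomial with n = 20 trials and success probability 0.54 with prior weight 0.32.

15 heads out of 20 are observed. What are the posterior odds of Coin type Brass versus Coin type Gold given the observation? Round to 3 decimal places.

Since P(k|x) ∝ π_k f_k(x), the posterior odds are π_i f_i(x) / (π_j f_j(x)).
Component likelihoods at x = 15 heads out of 20:
  L_Silver = 3.59528e-13
  L_Copper = 3.61646e-11
  L_Brass = 0.00227155
  L_Gold = 0.0309129
Posterior odds = (π_Brass·L_Brass) / (π_Gold·L_Gold) = (0.26·0.00227155) / (0.32·0.0309129) = 0.000590604 / 0.00989212 ≈ 0.060

0.060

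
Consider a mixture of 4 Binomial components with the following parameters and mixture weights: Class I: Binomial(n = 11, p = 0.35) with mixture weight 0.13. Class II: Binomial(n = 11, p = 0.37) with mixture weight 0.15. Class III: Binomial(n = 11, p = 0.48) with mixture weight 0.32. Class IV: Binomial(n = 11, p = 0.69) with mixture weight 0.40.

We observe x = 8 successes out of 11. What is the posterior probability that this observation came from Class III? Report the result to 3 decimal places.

The responsibility of component k is π_k f_k(x) divided by Σ_j π_j f_j(x).
Evaluate each component's likelihood at the observed value:
  f_I = C(11,8)·0.35^8·0.65^3 = 165·0.000225188·0.274625 = 0.010204
  f_II = C(11,8)·0.37^8·0.63^3 = 165·0.000351248·0.250047 = 0.0144917
  f_III = C(11,8)·0.48^8·0.52^3 = 165·0.00281793·0.140608 = 0.0653768
  f_IV = C(11,8)·0.69^8·0.31^3 = 165·0.0513798·0.029791 = 0.252558
Weight by the priors:
  π_I·f_I = 0.13 × 0.010204 = 0.00132651
  π_II·f_II = 0.15 × 0.0144917 = 0.00217376
  π_III·f_III = 0.32 × 0.0653768 = 0.0209206
  π_IV·f_IV = 0.40 × 0.252558 = 0.101023
Marginal: 0.00132651 + 0.00217376 + 0.0209206 + 0.101023 = 0.125444
So the posterior for Class III is 0.0209206 / 0.125444 ≈ 0.167.

0.167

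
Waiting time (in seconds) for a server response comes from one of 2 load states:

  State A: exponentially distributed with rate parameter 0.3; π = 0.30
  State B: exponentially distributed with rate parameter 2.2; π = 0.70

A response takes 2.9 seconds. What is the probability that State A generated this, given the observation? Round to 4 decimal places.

0.9352

Apply Bayes' rule: the posterior for each component is proportional to its prior times its likelihood at x.
Evaluate each component's likelihood at the observed value:
  L_A = 0.3·e^(−0.3·2.9) = 0.3·e^(−0.8700) = 0.125685
  L_B = 2.2·e^(−2.2·2.9) = 2.2·e^(−6.3800) = 0.00372927
Multiply by the mixture weights:
  w_A·L_A = 0.30 × 0.125685 = 0.0377056
  w_B·L_B = 0.70 × 0.00372927 = 0.00261049
Sum: 0.0377056 + 0.00261049 = 0.0403161
P(State A | 2.9 seconds) = 0.0377056 / 0.0403161 ≈ 0.9352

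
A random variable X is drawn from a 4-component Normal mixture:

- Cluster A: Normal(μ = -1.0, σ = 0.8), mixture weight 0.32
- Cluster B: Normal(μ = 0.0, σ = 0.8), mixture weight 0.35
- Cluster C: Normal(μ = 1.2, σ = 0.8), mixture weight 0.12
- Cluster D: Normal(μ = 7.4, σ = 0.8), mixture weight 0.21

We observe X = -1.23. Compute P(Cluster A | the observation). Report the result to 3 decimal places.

0.739

Apply Bayes' rule: the posterior for each component is proportional to its prior times its likelihood at x.
Normal densities:
  p_A = 0.478488
  p_B = 0.152934
  p_C = 0.00494688
  p_D = 2.6814e-26
Weight by the priors:
  π_A·p_A = 0.32 × 0.478488 = 0.153116
  π_B·p_B = 0.35 × 0.152934 = 0.0535269
  π_C·p_C = 0.12 × 0.00494688 = 0.000593626
  π_D·p_D = 0.21 × 2.6814e-26 = 5.63094e-27
Evidence: 0.153116 + 0.0535269 + 0.000593626 + 5.63094e-27 = 0.207237
Responsibility of Cluster A: 0.153116 / 0.207237 ≈ 0.739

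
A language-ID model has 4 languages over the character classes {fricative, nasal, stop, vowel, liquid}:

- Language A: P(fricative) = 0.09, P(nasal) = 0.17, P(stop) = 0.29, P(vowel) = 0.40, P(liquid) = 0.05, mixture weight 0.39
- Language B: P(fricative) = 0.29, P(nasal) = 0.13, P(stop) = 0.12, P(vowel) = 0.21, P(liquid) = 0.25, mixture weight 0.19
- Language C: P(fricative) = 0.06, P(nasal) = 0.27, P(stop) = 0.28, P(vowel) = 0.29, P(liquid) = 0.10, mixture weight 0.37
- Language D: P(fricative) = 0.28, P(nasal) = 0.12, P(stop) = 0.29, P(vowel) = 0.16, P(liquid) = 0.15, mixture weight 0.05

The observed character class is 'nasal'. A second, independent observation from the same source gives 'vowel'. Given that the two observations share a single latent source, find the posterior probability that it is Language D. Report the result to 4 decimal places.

0.0156

Posterior ∝ prior × likelihood, so P(k | x) ∝ π_k f_k(x); normalise over all components.
Since both observations come from the same component, the likelihood for component k is f_k(x₁)·f_k(x₂).
  p_A = [0.17] × [0.4] = 0.068
  p_B = [0.13] × [0.21] = 0.0273
  p_C = [0.27] × [0.29] = 0.0783
  p_D = [0.12] × [0.16] = 0.0192
Prior × likelihood for each component:
  π_A·p_A = 0.39 × 0.068 = 0.02652
  π_B·p_B = 0.19 × 0.0273 = 0.005187
  π_C·p_C = 0.37 × 0.0783 = 0.028971
  π_D·p_D = 0.05 × 0.0192 = 0.00096
Marginal: 0.02652 + 0.005187 + 0.028971 + 0.00096 = 0.061638
P(Language D | x₁,x₂) = 0.00096 / 0.061638 ≈ 0.0156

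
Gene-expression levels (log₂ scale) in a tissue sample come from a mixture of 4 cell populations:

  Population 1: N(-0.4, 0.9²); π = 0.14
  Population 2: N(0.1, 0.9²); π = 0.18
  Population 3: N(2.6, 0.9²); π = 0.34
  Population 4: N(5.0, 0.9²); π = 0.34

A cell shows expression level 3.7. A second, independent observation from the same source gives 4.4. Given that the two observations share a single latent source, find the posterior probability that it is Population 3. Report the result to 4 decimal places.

The responsibility of component k is P(Z=k) f_k(x) divided by Σ_j P(Z=j) f_j(x).
Since both observations come from the same component, the likelihood for component k is f_k(x₁)·f_k(x₂).
  f_1 = [(1/(0.9·√(2π)))·exp(−(3.7−-0.4)²/(2·0.9²)) = 0.443269·exp(-10.37654) = 1.38099e-05] × [2.95145e-07] = 4.07593e-12
  f_2 = [(1/(0.9·√(2π)))·exp(−(3.7−0.1)²/(2·0.9²)) = 0.443269·exp(-8.00000) = 0.0001487] × [4.89568e-06] = 7.27988e-10
  f_3 = [(1/(0.9·√(2π)))·exp(−(3.7−2.6)²/(2·0.9²)) = 0.443269·exp(-0.74691) = 0.210033] × [0.05999] = 0.0125999
  f_4 = [(1/(0.9·√(2π)))·exp(−(3.7−5.0)²/(2·0.9²)) = 0.443269·exp(-1.04321) = 0.156173] × [0.354942] = 0.0554326
Weight by the priors:
  P(Z=1)·f_1 = 0.14 × 4.07593e-12 = 5.70631e-13
  P(Z=2)·f_2 = 0.18 × 7.27988e-10 = 1.31038e-10
  P(Z=3)·f_3 = 0.34 × 0.0125999 = 0.00428395
  P(Z=4)·f_4 = 0.34 × 0.0554326 = 0.0188471
Normaliser: 5.70631e-13 + 1.31038e-10 + 0.00428395 + 0.0188471 = 0.023131
Responsibility of Population 3: 0.00428395 / 0.023131 ≈ 0.1852

0.1852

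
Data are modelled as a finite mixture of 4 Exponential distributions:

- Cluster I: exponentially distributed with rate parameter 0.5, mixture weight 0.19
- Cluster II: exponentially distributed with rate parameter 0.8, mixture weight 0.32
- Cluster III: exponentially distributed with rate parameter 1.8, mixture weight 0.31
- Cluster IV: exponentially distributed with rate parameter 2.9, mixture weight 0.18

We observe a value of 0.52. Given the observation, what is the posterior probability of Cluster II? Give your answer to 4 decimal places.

0.2929

By Bayes' theorem, P(k | x) = π_k f_k(x) / Σ_j π_j f_j(x).
Evaluate each component's likelihood at the observed value:
  f_I = 0.385526
  f_II = 0.527744
  f_III = 0.705948
  f_IV = 0.641921
Weight by the priors:
  π_I·f_I = 0.19 × 0.385526 = 0.0732499
  π_II·f_II = 0.32 × 0.527744 = 0.168878
  π_III·f_III = 0.31 × 0.705948 = 0.218844
  π_IV·f_IV = 0.18 × 0.641921 = 0.115546
Evidence: 0.0732499 + 0.168878 + 0.218844 + 0.115546 = 0.576518
So the posterior for Cluster II is 0.168878 / 0.576518 ≈ 0.2929.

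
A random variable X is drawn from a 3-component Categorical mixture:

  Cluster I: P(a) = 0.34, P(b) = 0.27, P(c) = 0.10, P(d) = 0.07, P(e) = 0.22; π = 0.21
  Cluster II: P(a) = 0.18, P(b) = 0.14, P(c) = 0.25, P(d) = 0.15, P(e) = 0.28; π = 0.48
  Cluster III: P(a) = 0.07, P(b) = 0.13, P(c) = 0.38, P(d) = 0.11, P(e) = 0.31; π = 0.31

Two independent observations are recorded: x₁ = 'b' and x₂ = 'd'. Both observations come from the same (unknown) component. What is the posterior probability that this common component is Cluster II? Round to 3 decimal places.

The responsibility of component k is π_k f_k(x) divided by Σ_j π_j f_j(x).
Since both observations come from the same component, the likelihood for component k is f_k(x₁)·f_k(x₂).
  L_I = [P(b | comp) = 0.27] × [0.07] = 0.0189
  L_II = [P(b | comp) = 0.14] × [0.15] = 0.021
  L_III = [P(b | comp) = 0.13] × [0.11] = 0.0143
Multiply by the mixture weights:
  π_I·L_I = 0.21 × 0.0189 = 0.003969
  π_II·L_II = 0.48 × 0.021 = 0.01008
  π_III·L_III = 0.31 × 0.0143 = 0.004433
Evidence: 0.003969 + 0.01008 + 0.004433 = 0.018482
P(Cluster II | x) ≈ 0.545

0.545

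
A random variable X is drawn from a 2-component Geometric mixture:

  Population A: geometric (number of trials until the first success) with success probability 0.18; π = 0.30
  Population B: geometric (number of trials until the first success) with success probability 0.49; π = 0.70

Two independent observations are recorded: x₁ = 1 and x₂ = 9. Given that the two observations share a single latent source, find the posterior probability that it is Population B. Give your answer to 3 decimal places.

0.279

P(component k | x) = w_k·f_k(x) / marginal(x), where marginal(x) = Σ_j w_j·f_j(x).
Since both observations come from the same component, the likelihood for component k is f_k(x₁)·f_k(x₂).
  f_A = [0.18·(1−0.18)^0 = 0.18·1 = 0.18] × [0.0367945] = 0.00662302
  f_B = [0.49·(1−0.49)^0 = 0.49·1 = 0.49] × [0.00224263] = 0.00109889
Prior × likelihood for each component:
  w_A·f_A = 0.30 × 0.00662302 = 0.0019869
  w_B·f_B = 0.70 × 0.00109889 = 0.000769222
Marginal: 0.0019869 + 0.000769222 = 0.00275613
So the posterior for Population B is 0.000769222 / 0.00275613 ≈ 0.279.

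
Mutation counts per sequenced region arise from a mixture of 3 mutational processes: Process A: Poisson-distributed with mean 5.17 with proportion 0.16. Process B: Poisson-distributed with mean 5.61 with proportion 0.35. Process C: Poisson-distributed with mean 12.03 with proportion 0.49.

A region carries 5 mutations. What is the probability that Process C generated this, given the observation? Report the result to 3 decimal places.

P(component k | x) = P(Z=k)·f_k(x) / marginal(x), where marginal(x) = Σ_j P(Z=j)·f_j(x).
Evaluate each component's likelihood at the observed value:
  L_A = e^(−5.17)·5.17^5/5! = 0.174972
  L_B = e^(−5.61)·5.61^5/5! = 0.169528
  L_C = e^(−12.03)·12.03^5/5! = 0.0125194
Weight by the priors:
  P(Z=A)·L_A = 0.16 × 0.174972 = 0.0279955
  P(Z=B)·L_B = 0.35 × 0.169528 = 0.0593347
  P(Z=C)·L_C = 0.49 × 0.0125194 = 0.00613452
Evidence: 0.0279955 + 0.0593347 + 0.00613452 = 0.0934648
P(Process C | x) = 0.00613452 / 0.0934648 ≈ 0.066

0.066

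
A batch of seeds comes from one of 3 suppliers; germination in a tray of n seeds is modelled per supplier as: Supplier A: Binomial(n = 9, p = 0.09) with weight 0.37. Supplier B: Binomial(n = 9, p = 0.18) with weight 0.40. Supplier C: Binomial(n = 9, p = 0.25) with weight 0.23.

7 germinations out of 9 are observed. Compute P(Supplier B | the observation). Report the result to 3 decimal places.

P(component k | x) = π_k·f_k(x) / marginal(x), where marginal(x) = Σ_j π_j·f_j(x).
Binomial probabilities:
  f_A = 1.42588e-06
  f_B = 0.000148196
  f_C = 0.00123596
Unnormalised posteriors:
  π_A·f_A = 0.37 × 1.42588e-06 = 5.27575e-07
  π_B·f_B = 0.40 × 0.000148196 = 5.92786e-05
  π_C·f_C = 0.23 × 0.00123596 = 0.000284271
Evidence: 5.27575e-07 + 5.92786e-05 + 0.000284271 = 0.000344077
P(Supplier B | x) ≈ 0.172

0.172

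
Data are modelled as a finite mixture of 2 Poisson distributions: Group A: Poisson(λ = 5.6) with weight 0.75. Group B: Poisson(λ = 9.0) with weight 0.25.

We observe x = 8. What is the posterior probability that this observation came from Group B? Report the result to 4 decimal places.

0.3312

P(component k | x) = π_k·f_k(x) / marginal(x), where marginal(x) = Σ_j π_j·f_j(x).
Component likelihoods at x = 8:
  f_A = 0.0887022
  f_B = 0.131756
Prior × likelihood for each component:
  π_A·f_A = 0.75 × 0.0887022 = 0.0665267
  π_B·f_B = 0.25 × 0.131756 = 0.0329389
Sum: 0.0665267 + 0.0329389 = 0.0994656
P(Group B | 8) ≈ 0.3312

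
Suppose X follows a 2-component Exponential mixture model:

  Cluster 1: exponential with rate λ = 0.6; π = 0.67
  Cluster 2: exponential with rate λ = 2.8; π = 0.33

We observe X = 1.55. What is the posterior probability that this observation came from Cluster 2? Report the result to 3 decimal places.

0.071

Apply Bayes' rule: the posterior for each component is proportional to its prior times its likelihood at x.
Component likelihoods at x = 1.55:
  f_1 = 0.6·e^(−0.6·1.55) = 0.6·e^(−0.9300) = 0.236732
  f_2 = 2.8·e^(−2.8·1.55) = 2.8·e^(−4.3400) = 0.0365023
Prior × likelihood for each component:
  π_1·f_1 = 0.67 × 0.236732 = 0.158611
  π_2·f_2 = 0.33 × 0.0365023 = 0.0120458
Normaliser: 0.158611 + 0.0120458 = 0.170656
Responsibility of Cluster 2: 0.0120458 / 0.170656 ≈ 0.071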